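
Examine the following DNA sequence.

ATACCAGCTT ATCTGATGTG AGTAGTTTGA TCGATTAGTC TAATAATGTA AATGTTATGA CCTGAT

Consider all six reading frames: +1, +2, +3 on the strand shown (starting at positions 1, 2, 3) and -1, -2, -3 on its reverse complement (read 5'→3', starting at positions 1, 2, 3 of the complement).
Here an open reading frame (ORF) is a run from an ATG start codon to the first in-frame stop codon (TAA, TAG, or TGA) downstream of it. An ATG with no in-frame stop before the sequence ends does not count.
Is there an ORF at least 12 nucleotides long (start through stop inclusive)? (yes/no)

Reverse complement (5'→3'): ATCAGGTCATAACATTTACATTATTAGACTAATCGATCAAACTACTCACATCAGATAAGCTGGTAT
Frame +1: ATA CCA GCT TAT CTG ATG TGA GTA GTT TGA TCG ATT AGT CTA ATA ATG TAA ATG TTA TGA CCT GAT — ATG at 16, stop TGA at 19 → 6 nt; ATG at 46, stop TAA at 49 → 6 nt; ATG at 52, stop TGA at 58 → 9 nt.
Frame +2: TAC CAG CTT ATC TGA TGT GAG TAG TTT GAT CGA TTA GTC TAA TAA TGT AAA TGT TAT GAC CTG — no ATG→stop ORF.
Frame +3: ACC AGC TTA TCT GAT GTG AGT AGT TTG ATC GAT TAG TCT AAT AAT GTA AAT GTT ATG ACC TGA — ATG at 57, stop TGA at 63 → 9 nt.
Frame -1: ATC AGG TCA TAA CAT TTA CAT TAT TAG ACT AAT CGA TCA AAC TAC TCA CAT CAG ATA AGC TGG TAT — no ATG→stop ORF.
Frame -2: TCA GGT CAT AAC ATT TAC ATT ATT AGA CTA ATC GAT CAA ACT ACT CAC ATC AGA TAA GCT GGT — no ATG→stop ORF.
Frame -3: CAG GTC ATA ACA TTT ACA TTA TTA GAC TAA TCG ATC AAA CTA CTC ACA TCA GAT AAG CTG GTA — no ATG→stop ORF.
Largest ORF found is 9 nucleotides < 12, so no.

no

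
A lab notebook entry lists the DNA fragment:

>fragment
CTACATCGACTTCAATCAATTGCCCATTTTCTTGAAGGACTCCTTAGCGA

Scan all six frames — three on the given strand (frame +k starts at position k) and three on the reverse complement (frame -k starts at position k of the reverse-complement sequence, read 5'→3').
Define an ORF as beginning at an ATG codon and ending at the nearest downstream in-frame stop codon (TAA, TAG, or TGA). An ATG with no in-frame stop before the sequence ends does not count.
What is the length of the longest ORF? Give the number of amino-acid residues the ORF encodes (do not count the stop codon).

3

Reverse complement (5'→3'): TCGCTAAGGAGTCCTTCAAGAAAATGGGCAATTGATTGAAGTCGATGTAG
Frame +1: CTA CAT CGA CTT CAA TCA ATT GCC CAT TTT CTT GAA GGA CTC CTT AGC — no ATG→stop ORF.
Frame +2: TAC ATC GAC TTC AAT CAA TTG CCC ATT TTC TTG AAG GAC TCC TTA GCG — no ATG→stop ORF.
Frame +3: ACA TCG ACT TCA ATC AAT TGC CCA TTT TCT TGA AGG ACT CCT TAG CGA — no ATG→stop ORF.
Frame -1: TCG CTA AGG AGT CCT TCA AGA AAA TGG GCA ATT GAT TGA AGT CGA TGT — no ATG→stop ORF.
Frame -2: CGC TAA GGA GTC CTT CAA GAA AAT GGG CAA TTG ATT GAA GTC GAT GTA — no ATG→stop ORF.
Frame -3: GCT AAG GAG TCC TTC AAG AAA ATG GGC AAT TGA TTG AAG TCG ATG TAG — ATG at 24, stop TGA at 33 → 12 nt; ATG at 45, stop TAG at 48 → 6 nt.
Longest: frame -3, positions 24–35, 12 nt = 4 codons = 3 aa. → 3 amino acids.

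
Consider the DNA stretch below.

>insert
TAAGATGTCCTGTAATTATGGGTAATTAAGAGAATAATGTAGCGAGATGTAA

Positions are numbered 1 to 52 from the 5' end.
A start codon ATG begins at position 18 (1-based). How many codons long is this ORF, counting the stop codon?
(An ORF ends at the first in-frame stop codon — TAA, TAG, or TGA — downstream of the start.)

4

Codons from position 18: ATG (18–20), GGT (21–23), AAT (24–26), TAA (27–29).
TAA is the first in-frame stop; that's 4 codons including the stop.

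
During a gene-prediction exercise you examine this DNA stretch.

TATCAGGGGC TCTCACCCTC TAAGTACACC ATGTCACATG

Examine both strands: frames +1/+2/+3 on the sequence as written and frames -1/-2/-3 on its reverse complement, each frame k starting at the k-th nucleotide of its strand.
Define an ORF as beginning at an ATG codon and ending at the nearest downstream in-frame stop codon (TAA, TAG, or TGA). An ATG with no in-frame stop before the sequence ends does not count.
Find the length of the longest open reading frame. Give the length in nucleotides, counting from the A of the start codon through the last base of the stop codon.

Reverse complement (5'→3'): CATGTGACATGGTGTACTTAGAGGGTGAGAGCCCCTGATA
Frame +1: TAT CAG GGG CTC TCA CCC TCT AAG TAC ACC ATG TCA CAT — no ATG→stop ORF.
Frame +2: ATC AGG GGC TCT CAC CCT CTA AGT ACA CCA TGT CAC ATG — no ATG→stop ORF.
Frame +3: TCA GGG GCT CTC ACC CTC TAA GTA CAC CAT GTC ACA — no ATG→stop ORF.
Frame -1: CAT GTG ACA TGG TGT ACT TAG AGG GTG AGA GCC CCT GAT — no ATG→stop ORF.
Frame -2: ATG TGA CAT GGT GTA CTT AGA GGG TGA GAG CCC CTG ATA — ATG at 2, stop TGA at 5 → 6 nt.
Frame -3: TGT GAC ATG GTG TAC TTA GAG GGT GAG AGC CCC TGA — ATG at 9, stop TGA at 36 → 30 nt.
Longest: frame -3, positions 9–38, 30 nt = 10 codons = 9 aa. → 30 nucleotides.

30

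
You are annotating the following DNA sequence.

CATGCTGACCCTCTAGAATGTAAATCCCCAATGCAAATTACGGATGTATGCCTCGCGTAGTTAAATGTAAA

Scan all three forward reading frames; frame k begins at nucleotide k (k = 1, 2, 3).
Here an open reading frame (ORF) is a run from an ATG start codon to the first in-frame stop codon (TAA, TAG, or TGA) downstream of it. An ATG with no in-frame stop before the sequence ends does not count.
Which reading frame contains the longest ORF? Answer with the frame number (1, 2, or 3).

1

Frame 1: CAT GCT GAC CCT CTA GAA TGT AAA TCC CCA ATG CAA ATT ACG GAT GTA TGC CTC GCG TAG TTA AAT GTA — ATG at 31, stop TAG at 58 → 30 nt.
Frame 2: ATG CTG ACC CTC TAG AAT GTA AAT CCC CAA TGC AAA TTA CGG ATG TAT GCC TCG CGT AGT TAA ATG TAA — ATG at 2, stop TAG at 14 → 15 nt; ATG at 44, stop TAA at 62 → 21 nt; ATG at 65, stop TAA at 68 → 6 nt.
Frame 3: TGC TGA CCC TCT AGA ATG TAA ATC CCC AAT GCA AAT TAC GGA TGT ATG CCT CGC GTA GTT AAA TGT AAA — ATG at 18, stop TAA at 21 → 6 nt.
Longest ORF is 30 nt in frame 1 (positions 31–60).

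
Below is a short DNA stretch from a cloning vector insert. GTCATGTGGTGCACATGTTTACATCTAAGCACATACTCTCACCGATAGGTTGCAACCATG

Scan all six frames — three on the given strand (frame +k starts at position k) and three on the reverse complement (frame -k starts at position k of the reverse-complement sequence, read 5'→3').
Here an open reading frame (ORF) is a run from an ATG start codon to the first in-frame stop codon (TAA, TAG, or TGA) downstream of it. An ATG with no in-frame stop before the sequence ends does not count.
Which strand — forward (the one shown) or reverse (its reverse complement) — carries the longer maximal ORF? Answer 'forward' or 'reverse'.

forward

Reverse complement (5'→3'): CATGGTTGCAACCTATCGGTGAGAGTATGTGCTTAGATGTAAACATGTGCACCACATGAC
Frame +1: GTC ATG TGG TGC ACA TGT TTA CAT CTA AGC ACA TAC TCT CAC CGA TAG GTT GCA ACC ATG — ATG at 4, stop TAG at 46 → 45 nt.
Frame +2: TCA TGT GGT GCA CAT GTT TAC ATC TAA GCA CAT ACT CTC ACC GAT AGG TTG CAA CCA — no ATG→stop ORF.
Frame +3: CAT GTG GTG CAC ATG TTT ACA TCT AAG CAC ATA CTC TCA CCG ATA GGT TGC AAC CAT — no ATG→stop ORF.
Frame -1: CAT GGT TGC AAC CTA TCG GTG AGA GTA TGT GCT TAG ATG TAA ACA TGT GCA CCA CAT GAC — ATG at 37, stop TAA at 40 → 6 nt.
Frame -2: ATG GTT GCA ACC TAT CGG TGA GAG TAT GTG CTT AGA TGT AAA CAT GTG CAC CAC ATG — ATG at 2, stop TGA at 20 → 21 nt.
Frame -3: TGG TTG CAA CCT ATC GGT GAG AGT ATG TGC TTA GAT GTA AAC ATG TGC ACC ACA TGA — ATG at 27, stop TGA at 57 → 33 nt; ATG at 45, stop TGA at 57 → 15 nt.
Forward-strand max 45 nt; reverse-strand max 33 nt. The forward strand has the longer ORF.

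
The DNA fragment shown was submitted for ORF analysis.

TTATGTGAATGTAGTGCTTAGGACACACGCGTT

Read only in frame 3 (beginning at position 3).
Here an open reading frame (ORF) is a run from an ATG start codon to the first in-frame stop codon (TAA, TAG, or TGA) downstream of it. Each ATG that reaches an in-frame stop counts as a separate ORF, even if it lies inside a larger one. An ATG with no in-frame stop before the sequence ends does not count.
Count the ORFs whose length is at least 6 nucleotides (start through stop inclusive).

Frame 3: ATG TGA ATG TAG TGC TTA GGA CAC ACG CGT — ATG at 3, stop TGA at 6 → 6 nt; ATG at 9, stop TAG at 12 → 6 nt.
ORFs ≥ 6 nucleotides: frame 3 3–8 (6 nucleotides), frame 3 9–14 (6 nucleotides). Count = 2.

2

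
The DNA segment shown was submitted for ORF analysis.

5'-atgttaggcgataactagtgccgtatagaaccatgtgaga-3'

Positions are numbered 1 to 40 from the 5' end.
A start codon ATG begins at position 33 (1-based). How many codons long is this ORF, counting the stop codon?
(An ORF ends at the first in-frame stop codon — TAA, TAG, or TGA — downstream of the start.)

2

Codons from position 33: ATG (33–35), TGA (36–38).
TGA is the first in-frame stop; that's 2 codons including the stop.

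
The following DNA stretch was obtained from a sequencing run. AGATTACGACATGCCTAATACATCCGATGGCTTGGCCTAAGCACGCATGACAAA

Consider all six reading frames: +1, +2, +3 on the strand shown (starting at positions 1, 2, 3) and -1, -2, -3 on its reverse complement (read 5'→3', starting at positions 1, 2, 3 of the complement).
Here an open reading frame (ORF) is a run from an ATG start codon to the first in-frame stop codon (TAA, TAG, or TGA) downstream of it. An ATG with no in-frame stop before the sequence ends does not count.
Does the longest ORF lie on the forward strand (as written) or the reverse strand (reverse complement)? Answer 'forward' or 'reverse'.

Reverse complement (5'→3'): TTTGTCATGCGTGCTTAGGCCAAGCCATCGGATGTATTAGGCATGTCGTAATCT
Frame +1: AGA TTA CGA CAT GCC TAA TAC ATC CGA TGG CTT GGC CTA AGC ACG CAT GAC AAA — no ATG→stop ORF.
Frame +2: GAT TAC GAC ATG CCT AAT ACA TCC GAT GGC TTG GCC TAA GCA CGC ATG ACA — ATG at 11, stop TAA at 38 → 30 nt.
Frame +3: ATT ACG ACA TGC CTA ATA CAT CCG ATG GCT TGG CCT AAG CAC GCA TGA CAA — ATG at 27, stop TGA at 48 → 24 nt.
Frame -1: TTT GTC ATG CGT GCT TAG GCC AAG CCA TCG GAT GTA TTA GGC ATG TCG TAA TCT — ATG at 7, stop TAG at 16 → 12 nt; ATG at 43, stop TAA at 49 → 9 nt.
Frame -2: TTG TCA TGC GTG CTT AGG CCA AGC CAT CGG ATG TAT TAG GCA TGT CGT AAT — ATG at 32, stop TAG at 38 → 9 nt.
Frame -3: TGT CAT GCG TGC TTA GGC CAA GCC ATC GGA TGT ATT AGG CAT GTC GTA ATC — no ATG→stop ORF.
Forward-strand max 30 nt; reverse-strand max 12 nt. The forward strand has the longer ORF.

forward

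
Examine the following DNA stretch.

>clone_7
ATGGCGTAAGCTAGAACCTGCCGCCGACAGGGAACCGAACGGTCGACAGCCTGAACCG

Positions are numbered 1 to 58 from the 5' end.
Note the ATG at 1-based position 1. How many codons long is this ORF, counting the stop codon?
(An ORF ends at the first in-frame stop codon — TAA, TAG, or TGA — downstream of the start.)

Codons from position 1: ATG (1–3), GCG (4–6), TAA (7–9).
TAA is the first in-frame stop; that's 3 codons including the stop.

3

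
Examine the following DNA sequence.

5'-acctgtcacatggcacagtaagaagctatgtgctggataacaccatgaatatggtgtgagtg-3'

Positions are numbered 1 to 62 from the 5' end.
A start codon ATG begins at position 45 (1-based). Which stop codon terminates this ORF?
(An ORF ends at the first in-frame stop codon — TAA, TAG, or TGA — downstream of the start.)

Codons from position 45: ATG (45–47), AAT (48–50), ATG (51–53), GTG (54–56), TGA (57–59).
The first in-frame stop codon is TGA.

TGA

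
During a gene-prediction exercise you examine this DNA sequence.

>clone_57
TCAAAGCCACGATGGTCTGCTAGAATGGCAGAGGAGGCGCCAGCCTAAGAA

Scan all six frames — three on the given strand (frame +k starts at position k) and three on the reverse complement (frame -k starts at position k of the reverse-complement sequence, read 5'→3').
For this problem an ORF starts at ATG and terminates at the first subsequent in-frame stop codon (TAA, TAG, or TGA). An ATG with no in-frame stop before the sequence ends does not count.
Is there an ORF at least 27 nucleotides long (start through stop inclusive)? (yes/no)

no

Reverse complement (5'→3'): TTCTTAGGCTGGCGCCTCCTCTGCCATTCTAGCAGACCATCGTGGCTTTGA
Frame +1: TCA AAG CCA CGA TGG TCT GCT AGA ATG GCA GAG GAG GCG CCA GCC TAA GAA — ATG at 25, stop TAA at 46 → 24 nt.
Frame +2: CAA AGC CAC GAT GGT CTG CTA GAA TGG CAG AGG AGG CGC CAG CCT AAG — no ATG→stop ORF.
Frame +3: AAA GCC ACG ATG GTC TGC TAG AAT GGC AGA GGA GGC GCC AGC CTA AGA — ATG at 12, stop TAG at 21 → 12 nt.
Frame -1: TTC TTA GGC TGG CGC CTC CTC TGC CAT TCT AGC AGA CCA TCG TGG CTT TGA — no ATG→stop ORF.
Frame -2: TCT TAG GCT GGC GCC TCC TCT GCC ATT CTA GCA GAC CAT CGT GGC TTT — no ATG→stop ORF.
Frame -3: CTT AGG CTG GCG CCT CCT CTG CCA TTC TAG CAG ACC ATC GTG GCT TTG — no ATG→stop ORF.
Largest ORF found is 24 nucleotides < 27, so no.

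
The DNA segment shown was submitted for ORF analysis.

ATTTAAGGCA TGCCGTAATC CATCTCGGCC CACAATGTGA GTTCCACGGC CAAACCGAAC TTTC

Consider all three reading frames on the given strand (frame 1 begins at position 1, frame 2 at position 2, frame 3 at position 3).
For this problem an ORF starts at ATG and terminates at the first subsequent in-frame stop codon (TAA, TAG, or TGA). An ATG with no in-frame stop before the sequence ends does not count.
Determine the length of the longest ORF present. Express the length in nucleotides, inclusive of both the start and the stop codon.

Frame 1: ATT TAA GGC ATG CCG TAA TCC ATC TCG GCC CAC AAT GTG AGT TCC ACG GCC AAA CCG AAC TTT — ATG at 10, stop TAA at 16 → 9 nt.
Frame 2: TTT AAG GCA TGC CGT AAT CCA TCT CGG CCC ACA ATG TGA GTT CCA CGG CCA AAC CGA ACT TTC — ATG at 35, stop TGA at 38 → 6 nt.
Frame 3: TTA AGG CAT GCC GTA ATC CAT CTC GGC CCA CAA TGT GAG TTC CAC GGC CAA ACC GAA CTT — no ATG→stop ORF.
Longest: frame 1, positions 10–18, 9 nt = 3 codons = 2 aa. → 9 nucleotides.

9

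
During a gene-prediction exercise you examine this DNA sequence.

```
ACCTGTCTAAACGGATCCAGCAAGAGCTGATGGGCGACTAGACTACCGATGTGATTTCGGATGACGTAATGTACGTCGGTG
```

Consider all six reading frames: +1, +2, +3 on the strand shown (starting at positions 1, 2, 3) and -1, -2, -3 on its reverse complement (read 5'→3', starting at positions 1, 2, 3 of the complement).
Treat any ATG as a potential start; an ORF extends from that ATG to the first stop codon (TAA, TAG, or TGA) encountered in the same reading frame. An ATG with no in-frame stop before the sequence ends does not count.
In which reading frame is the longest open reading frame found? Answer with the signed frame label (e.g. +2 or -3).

+3

Reverse complement (5'→3'): CACCGACGTACATTACGTCATCCGAAATCACATCGGTAGTCTAGTCGCCCATCAGCTCTTGCTGGATCCGTTTAGACAGGT
Frame +1: ACC TGT CTA AAC GGA TCC AGC AAG AGC TGA TGG GCG ACT AGA CTA CCG ATG TGA TTT CGG ATG ACG TAA TGT ACG TCG GTG — ATG at 49, stop TGA at 52 → 6 nt; ATG at 61, stop TAA at 67 → 9 nt.
Frame +2: CCT GTC TAA ACG GAT CCA GCA AGA GCT GAT GGG CGA CTA GAC TAC CGA TGT GAT TTC GGA TGA CGT AAT GTA CGT CGG — no ATG→stop ORF.
Frame +3: CTG TCT AAA CGG ATC CAG CAA GAG CTG ATG GGC GAC TAG ACT ACC GAT GTG ATT TCG GAT GAC GTA ATG TAC GTC GGT — ATG at 30, stop TAG at 39 → 12 nt.
Frame -1: CAC CGA CGT ACA TTA CGT CAT CCG AAA TCA CAT CGG TAG TCT AGT CGC CCA TCA GCT CTT GCT GGA TCC GTT TAG ACA GGT — no ATG→stop ORF.
Frame -2: ACC GAC GTA CAT TAC GTC ATC CGA AAT CAC ATC GGT AGT CTA GTC GCC CAT CAG CTC TTG CTG GAT CCG TTT AGA CAG — no ATG→stop ORF.
Frame -3: CCG ACG TAC ATT ACG TCA TCC GAA ATC ACA TCG GTA GTC TAG TCG CCC ATC AGC TCT TGC TGG ATC CGT TTA GAC AGG — no ATG→stop ORF.
Longest ORF is 12 nt in frame +3 (positions 30–41).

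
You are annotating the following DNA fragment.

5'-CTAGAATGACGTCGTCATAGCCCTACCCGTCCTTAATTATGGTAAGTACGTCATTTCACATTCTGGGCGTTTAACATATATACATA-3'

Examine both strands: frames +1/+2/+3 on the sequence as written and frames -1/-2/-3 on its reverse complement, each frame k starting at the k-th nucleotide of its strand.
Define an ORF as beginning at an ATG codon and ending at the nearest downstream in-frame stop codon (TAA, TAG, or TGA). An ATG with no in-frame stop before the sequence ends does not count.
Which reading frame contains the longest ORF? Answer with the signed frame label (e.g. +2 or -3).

Reverse complement (5'→3'): TATGTATATATGTTAAACGCCCAGAATGTGAAATGACGTACTTACCATAATTAAGGACGGGTAGGGCTATGACGACGTCATTCTAG
Frame +1: CTA GAA TGA CGT CGT CAT AGC CCT ACC CGT CCT TAA TTA TGG TAA GTA CGT CAT TTC ACA TTC TGG GCG TTT AAC ATA TAT ACA — no ATG→stop ORF.
Frame +2: TAG AAT GAC GTC GTC ATA GCC CTA CCC GTC CTT AAT TAT GGT AAG TAC GTC ATT TCA CAT TCT GGG CGT TTA ACA TAT ATA CAT — no ATG→stop ORF.
Frame +3: AGA ATG ACG TCG TCA TAG CCC TAC CCG TCC TTA ATT ATG GTA AGT ACG TCA TTT CAC ATT CTG GGC GTT TAA CAT ATA TAC ATA — ATG at 6, stop TAG at 18 → 15 nt; ATG at 39, stop TAA at 72 → 36 nt.
Frame -1: TAT GTA TAT ATG TTA AAC GCC CAG AAT GTG AAA TGA CGT ACT TAC CAT AAT TAA GGA CGG GTA GGG CTA TGA CGA CGT CAT TCT — ATG at 10, stop TGA at 34 → 27 nt.
Frame -2: ATG TAT ATA TGT TAA ACG CCC AGA ATG TGA AAT GAC GTA CTT ACC ATA ATT AAG GAC GGG TAG GGC TAT GAC GAC GTC ATT CTA — ATG at 2, stop TAA at 14 → 15 nt; ATG at 26, stop TGA at 29 → 6 nt.
Frame -3: TGT ATA TAT GTT AAA CGC CCA GAA TGT GAA ATG ACG TAC TTA CCA TAA TTA AGG ACG GGT AGG GCT ATG ACG ACG TCA TTC TAG — ATG at 33, stop TAA at 48 → 18 nt; ATG at 69, stop TAG at 84 → 18 nt.
Longest ORF is 36 nt in frame +3 (positions 39–74).

+3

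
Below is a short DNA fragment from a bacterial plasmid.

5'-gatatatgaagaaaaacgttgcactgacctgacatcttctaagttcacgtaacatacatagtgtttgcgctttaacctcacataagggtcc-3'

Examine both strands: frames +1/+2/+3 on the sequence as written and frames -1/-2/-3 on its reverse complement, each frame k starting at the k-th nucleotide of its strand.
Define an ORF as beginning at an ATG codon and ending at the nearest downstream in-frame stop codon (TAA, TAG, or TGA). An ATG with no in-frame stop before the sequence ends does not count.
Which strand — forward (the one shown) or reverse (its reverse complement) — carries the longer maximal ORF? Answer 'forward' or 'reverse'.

forward

Reverse complement (5'→3'): GGACCCTTATGTGAGGTTAAAGCGCAAACACTATGTATGTTACGTGAACTTAGAAGATGTCAGGTCAGTGCAACGTTTTTCTTCATATATC
Frame +1: GAT ATA TGA AGA AAA ACG TTG CAC TGA CCT GAC ATC TTC TAA GTT CAC GTA ACA TAC ATA GTG TTT GCG CTT TAA CCT CAC ATA AGG GTC — no ATG→stop ORF.
Frame +2: ATA TAT GAA GAA AAA CGT TGC ACT GAC CTG ACA TCT TCT AAG TTC ACG TAA CAT ACA TAG TGT TTG CGC TTT AAC CTC ACA TAA GGG TCC — no ATG→stop ORF.
Frame +3: TAT ATG AAG AAA AAC GTT GCA CTG ACC TGA CAT CTT CTA AGT TCA CGT AAC ATA CAT AGT GTT TGC GCT TTA ACC TCA CAT AAG GGT — ATG at 6, stop TGA at 30 → 27 nt.
Frame -1: GGA CCC TTA TGT GAG GTT AAA GCG CAA ACA CTA TGT ATG TTA CGT GAA CTT AGA AGA TGT CAG GTC AGT GCA ACG TTT TTC TTC ATA TAT — no ATG→stop ORF.
Frame -2: GAC CCT TAT GTG AGG TTA AAG CGC AAA CAC TAT GTA TGT TAC GTG AAC TTA GAA GAT GTC AGG TCA GTG CAA CGT TTT TCT TCA TAT ATC — no ATG→stop ORF.
Frame -3: ACC CTT ATG TGA GGT TAA AGC GCA AAC ACT ATG TAT GTT ACG TGA ACT TAG AAG ATG TCA GGT CAG TGC AAC GTT TTT CTT CAT ATA — ATG at 9, stop TGA at 12 → 6 nt; ATG at 33, stop TGA at 45 → 15 nt.
Forward-strand max 27 nt; reverse-strand max 15 nt. The forward strand has the longer ORF.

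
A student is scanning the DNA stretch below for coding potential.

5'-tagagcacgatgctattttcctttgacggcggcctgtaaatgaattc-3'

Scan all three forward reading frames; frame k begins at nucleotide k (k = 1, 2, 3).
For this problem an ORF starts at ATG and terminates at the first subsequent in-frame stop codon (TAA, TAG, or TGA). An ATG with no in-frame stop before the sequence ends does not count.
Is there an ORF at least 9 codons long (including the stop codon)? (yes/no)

Frame 1: TAG AGC ACG ATG CTA TTT TCC TTT GAC GGC GGC CTG TAA ATG AAT — ATG at 10, stop TAA at 37 → 30 nt.
Frame 2: AGA GCA CGA TGC TAT TTT CCT TTG ACG GCG GCC TGT AAA TGA ATT — no ATG→stop ORF.
Frame 3: GAG CAC GAT GCT ATT TTC CTT TGA CGG CGG CCT GTA AAT GAA TTC — no ATG→stop ORF.
Frame 1 has an ORF of 10 codons (positions 10–39) ≥ 9, so yes.

yes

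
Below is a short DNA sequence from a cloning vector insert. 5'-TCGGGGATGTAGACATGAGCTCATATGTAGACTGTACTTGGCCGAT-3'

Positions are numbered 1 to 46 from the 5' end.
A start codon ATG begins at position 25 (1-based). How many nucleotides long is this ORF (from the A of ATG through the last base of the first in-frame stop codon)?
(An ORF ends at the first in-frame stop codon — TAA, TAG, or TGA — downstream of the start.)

6

Codons from position 25: ATG (25–27), TAG (28–30).
TAG is the first in-frame stop; ORF spans 25–30, 6 nucleotides.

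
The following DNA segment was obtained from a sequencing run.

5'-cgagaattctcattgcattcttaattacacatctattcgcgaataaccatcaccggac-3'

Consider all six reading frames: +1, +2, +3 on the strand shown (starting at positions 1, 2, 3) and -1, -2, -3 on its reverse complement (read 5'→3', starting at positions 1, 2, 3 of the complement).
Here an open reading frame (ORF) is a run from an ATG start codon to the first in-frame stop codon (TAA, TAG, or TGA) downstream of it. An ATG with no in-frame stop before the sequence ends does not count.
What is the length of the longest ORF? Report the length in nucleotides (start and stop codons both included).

18

Reverse complement (5'→3'): GTCCGGTGATGGTTATTCGCGAATAGATGTGTAATTAAGAATGCAATGAGAATTCTCG
Frame +1: CGA GAA TTC TCA TTG CAT TCT TAA TTA CAC ATC TAT TCG CGA ATA ACC ATC ACC GGA — no ATG→stop ORF.
Frame +2: GAG AAT TCT CAT TGC ATT CTT AAT TAC ACA TCT ATT CGC GAA TAA CCA TCA CCG GAC — no ATG→stop ORF.
Frame +3: AGA ATT CTC ATT GCA TTC TTA ATT ACA CAT CTA TTC GCG AAT AAC CAT CAC CGG — no ATG→stop ORF.
Frame -1: GTC CGG TGA TGG TTA TTC GCG AAT AGA TGT GTA ATT AAG AAT GCA ATG AGA ATT CTC — no ATG→stop ORF.
Frame -2: TCC GGT GAT GGT TAT TCG CGA ATA GAT GTG TAA TTA AGA ATG CAA TGA GAA TTC TCG — ATG at 41, stop TGA at 47 → 9 nt.
Frame -3: CCG GTG ATG GTT ATT CGC GAA TAG ATG TGT AAT TAA GAA TGC AAT GAG AAT TCT — ATG at 9, stop TAG at 24 → 18 nt; ATG at 27, stop TAA at 36 → 12 nt.
Longest: frame -3, positions 9–26, 18 nt = 6 codons = 5 aa. → 18 nucleotides.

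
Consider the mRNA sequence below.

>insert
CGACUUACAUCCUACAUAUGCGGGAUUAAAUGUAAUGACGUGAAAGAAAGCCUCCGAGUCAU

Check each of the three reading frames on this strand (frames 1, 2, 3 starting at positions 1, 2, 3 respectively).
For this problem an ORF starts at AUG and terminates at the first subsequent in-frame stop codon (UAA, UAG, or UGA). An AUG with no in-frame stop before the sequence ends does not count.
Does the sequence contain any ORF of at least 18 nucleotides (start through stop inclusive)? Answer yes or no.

Frame 1: CGA CUU ACA UCC UAC AUA UGC GGG AUU AAA UGU AAU GAC GUG AAA GAA AGC CUC CGA GUC — no AUG→stop ORF.
Frame 2: GAC UUA CAU CCU ACA UAU GCG GGA UUA AAU GUA AUG ACG UGA AAG AAA GCC UCC GAG UCA — AUG at 35, stop UGA at 41 → 9 nt.
Frame 3: ACU UAC AUC CUA CAU AUG CGG GAU UAA AUG UAA UGA CGU GAA AGA AAG CCU CCG AGU CAU — AUG at 18, stop UAA at 27 → 12 nt; AUG at 30, stop UAA at 33 → 6 nt.
Largest ORF found is 12 nucleotides < 18, so no.

no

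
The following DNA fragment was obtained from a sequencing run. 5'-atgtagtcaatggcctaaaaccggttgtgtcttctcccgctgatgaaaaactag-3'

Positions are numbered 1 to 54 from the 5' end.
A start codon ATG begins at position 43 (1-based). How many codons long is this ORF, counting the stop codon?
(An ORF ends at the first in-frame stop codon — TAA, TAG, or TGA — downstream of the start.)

4

Codons from position 43: ATG (43–45), AAA (46–48), AAC (49–51), TAG (52–54).
TAG is the first in-frame stop; that's 4 codons including the stop.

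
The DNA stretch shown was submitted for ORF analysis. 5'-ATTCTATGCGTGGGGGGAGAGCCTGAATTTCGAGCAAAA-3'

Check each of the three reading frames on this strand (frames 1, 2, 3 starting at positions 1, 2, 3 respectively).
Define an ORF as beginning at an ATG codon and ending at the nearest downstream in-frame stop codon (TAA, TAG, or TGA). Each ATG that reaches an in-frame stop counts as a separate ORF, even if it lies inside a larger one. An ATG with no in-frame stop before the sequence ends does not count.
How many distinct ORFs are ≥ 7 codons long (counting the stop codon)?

Frame 1: ATT CTA TGC GTG GGG GGA GAG CCT GAA TTT CGA GCA AAA — no ATG→stop ORF.
Frame 2: TTC TAT GCG TGG GGG GAG AGC CTG AAT TTC GAG CAA — no ATG→stop ORF.
Frame 3: TCT ATG CGT GGG GGG AGA GCC TGA ATT TCG AGC AAA — ATG at 6, stop TGA at 24 → 21 nt.
ORFs ≥ 7 codons: frame 3 6–26 (7 codons). Count = 1.

1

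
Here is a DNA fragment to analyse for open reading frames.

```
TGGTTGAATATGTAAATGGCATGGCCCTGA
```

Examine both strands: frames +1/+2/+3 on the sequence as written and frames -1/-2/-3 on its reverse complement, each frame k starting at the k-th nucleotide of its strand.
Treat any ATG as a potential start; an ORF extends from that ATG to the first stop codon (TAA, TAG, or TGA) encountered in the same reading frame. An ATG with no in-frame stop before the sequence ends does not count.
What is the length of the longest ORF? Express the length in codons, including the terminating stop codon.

Reverse complement (5'→3'): TCAGGGCCATGCCATTTACATATTCAACCA
Frame +1: TGG TTG AAT ATG TAA ATG GCA TGG CCC TGA — ATG at 10, stop TAA at 13 → 6 nt; ATG at 16, stop TGA at 28 → 15 nt.
Frame +2: GGT TGA ATA TGT AAA TGG CAT GGC CCT — no ATG→stop ORF.
Frame +3: GTT GAA TAT GTA AAT GGC ATG GCC CTG — no ATG→stop ORF.
Frame -1: TCA GGG CCA TGC CAT TTA CAT ATT CAA CCA — no ATG→stop ORF.
Frame -2: CAG GGC CAT GCC ATT TAC ATA TTC AAC — no ATG→stop ORF.
Frame -3: AGG GCC ATG CCA TTT ACA TAT TCA ACC — no ATG→stop ORF.
Longest: frame +1, positions 16–30, 15 nt = 5 codons = 4 aa. → 5 codons.

5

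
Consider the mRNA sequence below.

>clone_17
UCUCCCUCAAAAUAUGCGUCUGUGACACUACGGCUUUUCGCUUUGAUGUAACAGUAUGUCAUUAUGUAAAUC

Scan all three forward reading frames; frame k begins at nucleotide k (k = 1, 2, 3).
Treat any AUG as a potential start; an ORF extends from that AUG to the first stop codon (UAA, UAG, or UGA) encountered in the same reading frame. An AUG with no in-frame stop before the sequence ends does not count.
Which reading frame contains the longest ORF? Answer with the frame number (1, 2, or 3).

Frame 1: UCU CCC UCA AAA UAU GCG UCU GUG ACA CUA CGG CUU UUC GCU UUG AUG UAA CAG UAU GUC AUU AUG UAA AUC — AUG at 46, stop UAA at 49 → 6 nt; AUG at 64, stop UAA at 67 → 6 nt.
Frame 2: CUC CCU CAA AAU AUG CGU CUG UGA CAC UAC GGC UUU UCG CUU UGA UGU AAC AGU AUG UCA UUA UGU AAA — AUG at 14, stop UGA at 23 → 12 nt.
Frame 3: UCC CUC AAA AUA UGC GUC UGU GAC ACU ACG GCU UUU CGC UUU GAU GUA ACA GUA UGU CAU UAU GUA AAU — no AUG→stop ORF.
Longest ORF is 12 nt in frame 2 (positions 14–25).

2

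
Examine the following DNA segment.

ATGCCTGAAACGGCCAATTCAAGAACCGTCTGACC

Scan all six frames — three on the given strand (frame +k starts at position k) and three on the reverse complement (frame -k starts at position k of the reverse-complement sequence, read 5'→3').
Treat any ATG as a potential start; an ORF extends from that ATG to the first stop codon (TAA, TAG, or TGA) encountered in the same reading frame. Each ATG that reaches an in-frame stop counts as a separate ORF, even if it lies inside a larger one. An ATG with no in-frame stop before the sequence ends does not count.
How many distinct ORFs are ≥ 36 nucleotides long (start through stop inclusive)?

0

Reverse complement (5'→3'): GGTCAGACGGTTCTTGAATTGGCCGTTTCAGGCAT
Frame +1: ATG CCT GAA ACG GCC AAT TCA AGA ACC GTC TGA — ATG at 1, stop TGA at 31 → 33 nt.
Frame +2: TGC CTG AAA CGG CCA ATT CAA GAA CCG TCT GAC — no ATG→stop ORF.
Frame +3: GCC TGA AAC GGC CAA TTC AAG AAC CGT CTG ACC — no ATG→stop ORF.
Frame -1: GGT CAG ACG GTT CTT GAA TTG GCC GTT TCA GGC — no ATG→stop ORF.
Frame -2: GTC AGA CGG TTC TTG AAT TGG CCG TTT CAG GCA — no ATG→stop ORF.
Frame -3: TCA GAC GGT TCT TGA ATT GGC CGT TTC AGG CAT — no ATG→stop ORF.
No ORF reaches 36 nucleotides. Count = 0.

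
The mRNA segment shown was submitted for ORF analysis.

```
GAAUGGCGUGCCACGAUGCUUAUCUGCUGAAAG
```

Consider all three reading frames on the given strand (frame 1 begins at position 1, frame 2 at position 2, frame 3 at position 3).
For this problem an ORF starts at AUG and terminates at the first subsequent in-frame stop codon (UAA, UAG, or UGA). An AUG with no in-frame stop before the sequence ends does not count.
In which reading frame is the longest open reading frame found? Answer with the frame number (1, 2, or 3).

Frame 1: GAA UGG CGU GCC ACG AUG CUU AUC UGC UGA AAG — AUG at 16, stop UGA at 28 → 15 nt.
Frame 2: AAU GGC GUG CCA CGA UGC UUA UCU GCU GAA — no AUG→stop ORF.
Frame 3: AUG GCG UGC CAC GAU GCU UAU CUG CUG AAA — no AUG→stop ORF.
Longest ORF is 15 nt in frame 1 (positions 16–30).

1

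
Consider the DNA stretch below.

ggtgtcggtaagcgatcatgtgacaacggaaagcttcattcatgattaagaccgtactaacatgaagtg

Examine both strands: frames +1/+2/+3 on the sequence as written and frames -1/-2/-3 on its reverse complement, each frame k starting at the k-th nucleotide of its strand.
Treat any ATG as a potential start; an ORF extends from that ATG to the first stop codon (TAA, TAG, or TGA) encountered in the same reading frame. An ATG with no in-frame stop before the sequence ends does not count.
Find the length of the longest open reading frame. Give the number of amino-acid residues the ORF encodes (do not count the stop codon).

Reverse complement (5'→3'): CACTTCATGTTAGTACGGTCTTAATCATGAATGAAGCTTTCCGTTGTCACATGATCGCTTACCGACACC
Frame +1: GGT GTC GGT AAG CGA TCA TGT GAC AAC GGA AAG CTT CAT TCA TGA TTA AGA CCG TAC TAA CAT GAA GTG — no ATG→stop ORF.
Frame +2: GTG TCG GTA AGC GAT CAT GTG ACA ACG GAA AGC TTC ATT CAT GAT TAA GAC CGT ACT AAC ATG AAG — no ATG→stop ORF.
Frame +3: TGT CGG TAA GCG ATC ATG TGA CAA CGG AAA GCT TCA TTC ATG ATT AAG ACC GTA CTA ACA TGA AGT — ATG at 18, stop TGA at 21 → 6 nt; ATG at 42, stop TGA at 63 → 24 nt.
Frame -1: CAC TTC ATG TTA GTA CGG TCT TAA TCA TGA ATG AAG CTT TCC GTT GTC ACA TGA TCG CTT ACC GAC ACC — ATG at 7, stop TAA at 22 → 18 nt; ATG at 31, stop TGA at 52 → 24 nt.
Frame -2: ACT TCA TGT TAG TAC GGT CTT AAT CAT GAA TGA AGC TTT CCG TTG TCA CAT GAT CGC TTA CCG ACA — no ATG→stop ORF.
Frame -3: CTT CAT GTT AGT ACG GTC TTA ATC ATG AAT GAA GCT TTC CGT TGT CAC ATG ATC GCT TAC CGA CAC — no ATG→stop ORF.
Longest: frame +3, positions 42–65, 24 nt = 8 codons = 7 aa. → 7 amino acids.

7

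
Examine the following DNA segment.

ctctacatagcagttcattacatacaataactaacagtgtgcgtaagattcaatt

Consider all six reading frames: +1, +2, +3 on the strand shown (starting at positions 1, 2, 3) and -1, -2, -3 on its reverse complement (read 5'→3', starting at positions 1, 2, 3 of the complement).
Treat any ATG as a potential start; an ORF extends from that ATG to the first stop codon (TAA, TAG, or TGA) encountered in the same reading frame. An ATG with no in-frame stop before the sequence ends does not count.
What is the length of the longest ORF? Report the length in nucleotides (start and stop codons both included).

Reverse complement (5'→3'): AATTGAATCTTACGCACACTGTTAGTTATTGTATGTAATGAACTGCTATGTAGAG
Frame +1: CTC TAC ATA GCA GTT CAT TAC ATA CAA TAA CTA ACA GTG TGC GTA AGA TTC AAT — no ATG→stop ORF.
Frame +2: TCT ACA TAG CAG TTC ATT ACA TAC AAT AAC TAA CAG TGT GCG TAA GAT TCA ATT — no ATG→stop ORF.
Frame +3: CTA CAT AGC AGT TCA TTA CAT ACA ATA ACT AAC AGT GTG CGT AAG ATT CAA — no ATG→stop ORF.
Frame -1: AAT TGA ATC TTA CGC ACA CTG TTA GTT ATT GTA TGT AAT GAA CTG CTA TGT AGA — no ATG→stop ORF.
Frame -2: ATT GAA TCT TAC GCA CAC TGT TAG TTA TTG TAT GTA ATG AAC TGC TAT GTA GAG — no ATG→stop ORF.
Frame -3: TTG AAT CTT ACG CAC ACT GTT AGT TAT TGT ATG TAA TGA ACT GCT ATG TAG — ATG at 33, stop TAA at 36 → 6 nt; ATG at 48, stop TAG at 51 → 6 nt.
Longest: frame -3, positions 33–38, 6 nt = 2 codons = 1 aa. → 6 nucleotides.

6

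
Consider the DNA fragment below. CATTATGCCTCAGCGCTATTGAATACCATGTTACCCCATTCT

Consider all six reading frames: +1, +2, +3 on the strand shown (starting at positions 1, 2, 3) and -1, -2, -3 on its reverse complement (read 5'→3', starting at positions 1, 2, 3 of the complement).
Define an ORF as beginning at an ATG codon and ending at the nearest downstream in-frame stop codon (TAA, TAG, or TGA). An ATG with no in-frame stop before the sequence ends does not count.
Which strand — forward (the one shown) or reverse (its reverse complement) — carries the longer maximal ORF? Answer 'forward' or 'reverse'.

reverse

Reverse complement (5'→3'): AGAATGGGGTAACATGGTATTCAATAGCGCTGAGGCATAATG
Frame +1: CAT TAT GCC TCA GCG CTA TTG AAT ACC ATG TTA CCC CAT TCT — no ATG→stop ORF.
Frame +2: ATT ATG CCT CAG CGC TAT TGA ATA CCA TGT TAC CCC ATT — ATG at 5, stop TGA at 20 → 18 nt.
Frame +3: TTA TGC CTC AGC GCT ATT GAA TAC CAT GTT ACC CCA TTC — no ATG→stop ORF.
Frame -1: AGA ATG GGG TAA CAT GGT ATT CAA TAG CGC TGA GGC ATA ATG — ATG at 4, stop TAA at 10 → 9 nt.
Frame -2: GAA TGG GGT AAC ATG GTA TTC AAT AGC GCT GAG GCA TAA — ATG at 14, stop TAA at 38 → 27 nt.
Frame -3: AAT GGG GTA ACA TGG TAT TCA ATA GCG CTG AGG CAT AAT — no ATG→stop ORF.
Forward-strand max 18 nt; reverse-strand max 27 nt. The reverse strand has the longer ORF.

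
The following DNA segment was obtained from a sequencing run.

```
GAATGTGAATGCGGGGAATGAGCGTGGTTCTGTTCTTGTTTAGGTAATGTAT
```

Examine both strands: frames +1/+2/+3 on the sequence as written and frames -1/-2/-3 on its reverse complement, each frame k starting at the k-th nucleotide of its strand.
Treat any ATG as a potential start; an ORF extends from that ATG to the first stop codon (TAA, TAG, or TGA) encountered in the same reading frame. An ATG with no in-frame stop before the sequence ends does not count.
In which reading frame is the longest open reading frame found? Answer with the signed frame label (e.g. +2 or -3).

Reverse complement (5'→3'): ATACATTACCTAAACAAGAACAGAACCACGCTCATTCCCCGCATTCACATTC
Frame +1: GAA TGT GAA TGC GGG GAA TGA GCG TGG TTC TGT TCT TGT TTA GGT AAT GTA — no ATG→stop ORF.
Frame +2: AAT GTG AAT GCG GGG AAT GAG CGT GGT TCT GTT CTT GTT TAG GTA ATG TAT — no ATG→stop ORF.
Frame +3: ATG TGA ATG CGG GGA ATG AGC GTG GTT CTG TTC TTG TTT AGG TAA TGT — ATG at 3, stop TGA at 6 → 6 nt; ATG at 9, stop TAA at 45 → 39 nt; ATG at 18, stop TAA at 45 → 30 nt.
Frame -1: ATA CAT TAC CTA AAC AAG AAC AGA ACC ACG CTC ATT CCC CGC ATT CAC ATT — no ATG→stop ORF.
Frame -2: TAC ATT ACC TAA ACA AGA ACA GAA CCA CGC TCA TTC CCC GCA TTC ACA TTC — no ATG→stop ORF.
Frame -3: ACA TTA CCT AAA CAA GAA CAG AAC CAC GCT CAT TCC CCG CAT TCA CAT — no ATG→stop ORF.
Longest ORF is 39 nt in frame +3 (positions 9–47).

+3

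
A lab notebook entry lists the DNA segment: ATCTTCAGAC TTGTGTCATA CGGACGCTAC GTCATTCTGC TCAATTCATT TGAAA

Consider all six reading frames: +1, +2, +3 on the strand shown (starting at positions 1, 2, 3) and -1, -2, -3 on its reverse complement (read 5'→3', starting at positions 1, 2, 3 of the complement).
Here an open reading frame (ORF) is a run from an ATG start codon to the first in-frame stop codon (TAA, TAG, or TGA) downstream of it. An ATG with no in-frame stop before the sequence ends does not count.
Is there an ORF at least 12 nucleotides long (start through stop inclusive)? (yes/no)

Reverse complement (5'→3'): TTTCAAATGAATTGAGCAGAATGACGTAGCGTCCGTATGACACAAGTCTGAAGAT
Frame +1: ATC TTC AGA CTT GTG TCA TAC GGA CGC TAC GTC ATT CTG CTC AAT TCA TTT GAA — no ATG→stop ORF.
Frame +2: TCT TCA GAC TTG TGT CAT ACG GAC GCT ACG TCA TTC TGC TCA ATT CAT TTG AAA — no ATG→stop ORF.
Frame +3: CTT CAG ACT TGT GTC ATA CGG ACG CTA CGT CAT TCT GCT CAA TTC ATT TGA — no ATG→stop ORF.
Frame -1: TTT CAA ATG AAT TGA GCA GAA TGA CGT AGC GTC CGT ATG ACA CAA GTC TGA AGA — ATG at 7, stop TGA at 13 → 9 nt; ATG at 37, stop TGA at 49 → 15 nt.
Frame -2: TTC AAA TGA ATT GAG CAG AAT GAC GTA GCG TCC GTA TGA CAC AAG TCT GAA GAT — no ATG→stop ORF.
Frame -3: TCA AAT GAA TTG AGC AGA ATG ACG TAG CGT CCG TAT GAC ACA AGT CTG AAG — ATG at 21, stop TAG at 27 → 9 nt.
Frame -1 has an ORF of 15 nucleotides (positions 37–51) ≥ 12, so yes.

yes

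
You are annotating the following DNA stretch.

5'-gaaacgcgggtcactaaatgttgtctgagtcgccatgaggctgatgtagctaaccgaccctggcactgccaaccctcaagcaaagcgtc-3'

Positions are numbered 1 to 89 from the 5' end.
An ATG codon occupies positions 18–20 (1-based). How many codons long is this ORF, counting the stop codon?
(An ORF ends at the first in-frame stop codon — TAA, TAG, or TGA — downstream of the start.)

Codons from position 18: ATG (18–20), TTG (21–23), TCT (24–26), GAG (27–29), TCG (30–32), CCA (33–35), TGA (36–38).
TGA is the first in-frame stop; that's 7 codons including the stop.

7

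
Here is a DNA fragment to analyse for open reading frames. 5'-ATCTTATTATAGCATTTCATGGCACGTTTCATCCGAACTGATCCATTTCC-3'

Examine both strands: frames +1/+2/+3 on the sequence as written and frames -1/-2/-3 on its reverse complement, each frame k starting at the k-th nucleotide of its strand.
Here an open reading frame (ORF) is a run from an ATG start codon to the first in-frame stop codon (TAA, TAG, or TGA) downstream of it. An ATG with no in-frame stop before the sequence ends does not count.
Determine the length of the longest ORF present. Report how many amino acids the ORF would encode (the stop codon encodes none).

Reverse complement (5'→3'): GGAAATGGATCAGTTCGGATGAAACGTGCCATGAAATGCTATAATAAGAT
Frame +1: ATC TTA TTA TAG CAT TTC ATG GCA CGT TTC ATC CGA ACT GAT CCA TTT — no ATG→stop ORF.
Frame +2: TCT TAT TAT AGC ATT TCA TGG CAC GTT TCA TCC GAA CTG ATC CAT TTC — no ATG→stop ORF.
Frame +3: CTT ATT ATA GCA TTT CAT GGC ACG TTT CAT CCG AAC TGA TCC ATT TCC — no ATG→stop ORF.
Frame -1: GGA AAT GGA TCA GTT CGG ATG AAA CGT GCC ATG AAA TGC TAT AAT AAG — no ATG→stop ORF.
Frame -2: GAA ATG GAT CAG TTC GGA TGA AAC GTG CCA TGA AAT GCT ATA ATA AGA — ATG at 5, stop TGA at 20 → 18 nt.
Frame -3: AAA TGG ATC AGT TCG GAT GAA ACG TGC CAT GAA ATG CTA TAA TAA GAT — ATG at 36, stop TAA at 42 → 9 nt.
Longest: frame -2, positions 5–22, 18 nt = 6 codons = 5 aa. → 5 amino acids.

5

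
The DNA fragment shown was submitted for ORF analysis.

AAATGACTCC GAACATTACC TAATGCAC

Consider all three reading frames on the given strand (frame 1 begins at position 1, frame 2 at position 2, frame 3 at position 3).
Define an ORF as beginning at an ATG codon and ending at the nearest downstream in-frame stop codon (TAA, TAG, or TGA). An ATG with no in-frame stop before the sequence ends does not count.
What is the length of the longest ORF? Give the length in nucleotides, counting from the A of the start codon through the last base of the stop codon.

21

Frame 1: AAA TGA CTC CGA ACA TTA CCT AAT GCA — no ATG→stop ORF.
Frame 2: AAT GAC TCC GAA CAT TAC CTA ATG CAC — no ATG→stop ORF.
Frame 3: ATG ACT CCG AAC ATT ACC TAA TGC — ATG at 3, stop TAA at 21 → 21 nt.
Longest: frame 3, positions 3–23, 21 nt = 7 codons = 6 aa. → 21 nucleotides.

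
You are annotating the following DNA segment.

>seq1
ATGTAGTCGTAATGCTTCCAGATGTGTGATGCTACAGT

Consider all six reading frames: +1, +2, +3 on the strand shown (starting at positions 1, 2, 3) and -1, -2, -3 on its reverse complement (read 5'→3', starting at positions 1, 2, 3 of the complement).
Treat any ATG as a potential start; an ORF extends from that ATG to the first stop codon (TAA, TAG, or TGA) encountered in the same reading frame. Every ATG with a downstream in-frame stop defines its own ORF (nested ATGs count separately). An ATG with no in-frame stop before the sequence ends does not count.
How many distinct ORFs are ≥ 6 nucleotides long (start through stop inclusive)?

Reverse complement (5'→3'): ACTGTAGCATCACACATCTGGAAGCATTACGACTACAT
Frame +1: ATG TAG TCG TAA TGC TTC CAG ATG TGT GAT GCT ACA — ATG at 1, stop TAG at 4 → 6 nt.
Frame +2: TGT AGT CGT AAT GCT TCC AGA TGT GTG ATG CTA CAG — no ATG→stop ORF.
Frame +3: GTA GTC GTA ATG CTT CCA GAT GTG TGA TGC TAC AGT — ATG at 12, stop TGA at 27 → 18 nt.
Frame -1: ACT GTA GCA TCA CAC ATC TGG AAG CAT TAC GAC TAC — no ATG→stop ORF.
Frame -2: CTG TAG CAT CAC ACA TCT GGA AGC ATT ACG ACT ACA — no ATG→stop ORF.
Frame -3: TGT AGC ATC ACA CAT CTG GAA GCA TTA CGA CTA CAT — no ATG→stop ORF.
ORFs ≥ 6 nucleotides: frame +1 1–6 (6 nucleotides), frame +3 12–29 (18 nucleotides). Count = 2.

2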